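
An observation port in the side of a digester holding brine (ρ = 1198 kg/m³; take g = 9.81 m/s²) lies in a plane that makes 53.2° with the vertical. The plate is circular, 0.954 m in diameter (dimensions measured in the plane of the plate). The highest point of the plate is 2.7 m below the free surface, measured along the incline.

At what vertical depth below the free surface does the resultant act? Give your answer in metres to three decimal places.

γ = ρg = 1198 × 9.81 / 1000 = 11.75238 kN/m³.
The plate makes 53.2° with the vertical, i.e. θ = 90° − 53.2° = 36.8° to the horizontal. Measuring y along the incline from the free-surface line, vertical depth h = y·sinθ with sinθ = 0.599024.
The centroid is at the centre, 0.477 m below the top of the plate, so y_c = 2.7 + 0.477 = 3.177 m and h_c = 3.177 × 0.599024 = 1.9031 m.
A = π(0.477)² = 0.714803 m².
Resultant F = γ·h_c·A = 11.75238 × 1.9031 × 0.714803 = 15.9873 kN.
I_c = πr⁴/4 = π × 0.477⁴/4 = 0.0406596 m⁴.
Centre of pressure: y_p = y_c + I_c/(y_c·A) = 3.177 + 0.0406596/(3.177 × 0.714803) = 3.177 + 0.0179044 = 3.1949 m along the plane.
Vertically, h_p = y_p·sinθ = 3.1949 × 0.599024 = 1.91382 m.

h_p = 1.914 m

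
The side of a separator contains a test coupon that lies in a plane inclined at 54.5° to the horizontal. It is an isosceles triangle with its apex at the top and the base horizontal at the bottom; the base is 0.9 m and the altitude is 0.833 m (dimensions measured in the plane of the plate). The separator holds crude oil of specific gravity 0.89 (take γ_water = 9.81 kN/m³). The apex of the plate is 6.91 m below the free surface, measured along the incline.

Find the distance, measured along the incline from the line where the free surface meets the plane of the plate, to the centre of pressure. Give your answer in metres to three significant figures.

γ = 0.89 × 9.81 = 8.7309 kN/m³.
Let θ = 54.5° be the plate's angle to the horizontal; measure y along the incline from where the plane meets the free surface. Vertical depth h = y·sinθ with sinθ = 0.814116.
With the apex up, the centroid sits 2h/3 = 2 × 0.833/3 = 0.555333 m below the apex, so y_c = 6.91 + 0.555333 = 7.46533 m and h_c = 7.46533 × 0.814116 = 6.07764 m.
A = ½ × 0.9 × 0.833 = 0.37485 m².
Resultant F = γ·h_c·A = 8.7309 × 6.07764 × 0.37485 = 19.8908 kN.
I_c = b·h³/36 = 0.9 × 0.833³/36 = 0.0144502 m⁴.
Centre of pressure: y_p = y_c + I_c/(y_c·A) = 7.46533 + 0.0144502/(7.46533 × 0.37485) = 7.46533 + 0.00516378 = 7.47049 m along the plane.

y_p = 7.47 m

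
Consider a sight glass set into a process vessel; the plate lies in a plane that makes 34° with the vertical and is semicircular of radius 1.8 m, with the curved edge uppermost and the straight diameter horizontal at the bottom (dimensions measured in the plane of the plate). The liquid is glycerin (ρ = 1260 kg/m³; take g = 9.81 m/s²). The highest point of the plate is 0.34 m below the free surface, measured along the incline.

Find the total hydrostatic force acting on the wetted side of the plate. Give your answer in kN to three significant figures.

γ = ρg = 1260 × 9.81 / 1000 = 12.3606 kN/m³.
The plate makes 34° with the vertical, i.e. θ = 90° − 34° = 56° to the horizontal. Measuring y along the incline from the free-surface line, vertical depth h = y·sinθ with sinθ = 0.829038.
The centroid lies 4r/(3π) = 0.763944 m above the diameter, so r − 4r/(3π) = 1.8 − 0.763944 = 1.03606 m below the topmost point, so y_c = 0.34 + 1.03606 = 1.37606 m and h_c = 1.37606 × 0.829038 = 1.14081 m.
A = πr²/2 = π × 1.8²/2 = 5.08938 m².
Resultant F = γ·h_c·A = 12.3606 × 1.14081 × 5.08938 = 71.7658 kN.

F ≈ 71.8 kN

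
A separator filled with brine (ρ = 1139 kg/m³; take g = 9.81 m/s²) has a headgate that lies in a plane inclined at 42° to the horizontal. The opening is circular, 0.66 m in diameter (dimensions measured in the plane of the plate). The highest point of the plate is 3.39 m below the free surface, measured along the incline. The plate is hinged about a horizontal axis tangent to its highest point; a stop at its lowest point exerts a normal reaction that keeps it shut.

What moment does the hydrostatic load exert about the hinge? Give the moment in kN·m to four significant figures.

γ = ρg = 1139 × 9.81 / 1000 = 11.17359 kN/m³.
Let θ = 42° be the plate's angle to the horizontal; measure y along the incline from where the plane meets the free surface. Vertical depth h = y·sinθ with sinθ = 0.669131.
The centroid is at the centre, 0.33 m below the top of the plate, so y_c = 3.39 + 0.33 = 3.72 m and h_c = 3.72 × 0.669131 = 2.48917 m.
A = π(0.33)² = 0.342119 m².
Resultant F = γ·h_c·A = 11.17359 × 2.48917 × 0.342119 = 9.51534 kN.
I_c = πr⁴/4 = π × 0.33⁴/4 = 0.0093142 m⁴.
Centre of pressure: y_p = y_c + I_c/(y_c·A) = 3.72 + 0.0093142/(3.72 × 0.342119) = 3.72 + 0.00731856 = 3.72732 m along the plane.
The resultant acts 0.33 + 0.00731856 = 0.337319 m (along the plate) below the hinge at the top edge, so the moment about the hinge is M = F × 0.337319 = 9.51534 × 0.337319 = 3.2097 kN·m.

M ≈ 3.210 kN·m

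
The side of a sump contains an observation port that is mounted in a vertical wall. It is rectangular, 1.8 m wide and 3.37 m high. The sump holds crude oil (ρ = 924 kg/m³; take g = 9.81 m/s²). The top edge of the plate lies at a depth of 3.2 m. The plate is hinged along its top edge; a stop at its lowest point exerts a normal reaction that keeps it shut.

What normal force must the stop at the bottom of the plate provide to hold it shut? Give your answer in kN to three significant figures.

γ = ρg = 924 × 9.81 / 1000 = 9.06444 kN/m³.
The centroid lies 3.37/2 = 1.685 m below the top edge, so the centroid depth is h_c = 3.2 + 1.685 = 4.885 m.
A = 1.8 × 3.37 = 6.066 m².
Resultant F = γ·h_c·A = 9.06444 × 4.885 × 6.066 = 268.601 kN.
I_c = b·h³/12 = 1.8 × 3.37³/12 = 5.74091 m⁴.
Centre of pressure: y_p = y_c + I_c/(y_c·A) = 4.885 + 5.74091/(4.885 × 6.066) = 4.885 + 0.193738 = 5.07874 m along the plane.
The resultant acts 1.685 + 0.193738 = 1.87874 m (along the plate) below the hinge at the top edge, so the moment about the hinge is M = F × 1.87874 = 268.601 × 1.87874 = 504.631 kN·m.
A normal force at the bottom, 3.37 m from the hinge, must supply this moment: P = 504.631/3.37 = 149.742 kN.

P ≈ 150 kN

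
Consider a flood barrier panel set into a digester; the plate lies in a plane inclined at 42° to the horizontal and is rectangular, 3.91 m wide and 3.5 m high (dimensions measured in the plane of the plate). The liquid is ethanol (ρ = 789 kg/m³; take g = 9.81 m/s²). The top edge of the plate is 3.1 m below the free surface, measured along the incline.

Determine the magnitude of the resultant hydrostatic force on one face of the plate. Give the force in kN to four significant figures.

F ≈ 343.8 kN

γ = ρg = 789 × 9.81 / 1000 = 7.74009 kN/m³.
Let θ = 42° be the plate's angle to the horizontal; measure y along the incline from where the plane meets the free surface. Vertical depth h = y·sinθ with sinθ = 0.669131.
The centroid lies 3.5/2 = 1.75 m below the top edge, so y_c = 3.1 + 1.75 = 4.85 m and h_c = 4.85 × 0.669131 = 3.24529 m.
A = 3.91 × 3.5 = 13.685 m².
Resultant F = γ·h_c·A = 7.74009 × 3.24529 × 13.685 = 343.751 kN.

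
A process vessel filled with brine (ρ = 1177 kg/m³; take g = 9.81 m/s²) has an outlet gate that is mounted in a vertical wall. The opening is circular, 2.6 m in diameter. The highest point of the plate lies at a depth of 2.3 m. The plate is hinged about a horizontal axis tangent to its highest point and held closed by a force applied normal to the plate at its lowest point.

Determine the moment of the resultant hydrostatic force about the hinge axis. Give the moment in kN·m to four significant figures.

M ≈ 312.8 kN·m

γ = ρg = 1177 × 9.81 / 1000 = 11.54637 kN/m³.
The centroid is at the centre, 1.3 m below the top of the plate, so the centroid depth is h_c = 2.3 + 1.3 = 3.6 m.
A = π(1.3)² = 5.30929 m².
Resultant F = γ·h_c·A = 11.54637 × 3.6 × 5.30929 = 220.691 kN.
I_c = πr⁴/4 = π × 1.3⁴/4 = 2.24318 m⁴.
Centre of pressure: y_p = y_c + I_c/(y_c·A) = 3.6 + 2.24318/(3.6 × 5.30929) = 3.6 + 0.117361 = 3.71736 m along the plane.
The resultant acts 1.3 + 0.117361 = 1.41736 m (along the plate) below the hinge at the top edge, so the moment about the hinge is M = F × 1.41736 = 220.691 × 1.41736 = 312.799 kN·m.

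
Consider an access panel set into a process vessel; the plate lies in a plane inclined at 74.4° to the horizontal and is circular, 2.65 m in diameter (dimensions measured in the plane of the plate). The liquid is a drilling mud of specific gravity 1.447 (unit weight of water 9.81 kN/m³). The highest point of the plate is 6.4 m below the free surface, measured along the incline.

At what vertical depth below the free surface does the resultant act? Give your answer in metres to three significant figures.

γ = 1.447 × 9.81 = 14.19507 kN/m³.
Let θ = 74.4° be the plate's angle to the horizontal; measure y along the incline from where the plane meets the free surface. Vertical depth h = y·sinθ with sinθ = 0.963163.
The centroid is at the centre, 1.325 m below the top of the plate, so y_c = 6.4 + 1.325 = 7.725 m and h_c = 7.725 × 0.963163 = 7.44043 m.
A = π(1.325)² = 5.51546 m².
Resultant F = γ·h_c·A = 14.19507 × 7.44043 × 5.51546 = 582.529 kN.
I_c = πr⁴/4 = π × 1.325⁴/4 = 2.42077 m⁴.
Centre of pressure: y_p = y_c + I_c/(y_c·A) = 7.725 + 2.42077/(7.725 × 5.51546) = 7.725 + 0.0568163 = 7.78182 m along the plane.
Vertically, h_p = y_p·sinθ = 7.78182 × 0.963163 = 7.49516 m.

h_p = 7.50 m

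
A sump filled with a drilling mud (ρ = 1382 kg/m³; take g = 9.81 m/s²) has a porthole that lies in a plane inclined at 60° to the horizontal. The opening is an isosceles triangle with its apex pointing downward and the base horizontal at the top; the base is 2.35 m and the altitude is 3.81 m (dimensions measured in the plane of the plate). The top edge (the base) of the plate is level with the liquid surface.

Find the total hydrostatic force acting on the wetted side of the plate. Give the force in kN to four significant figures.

γ = ρg = 1382 × 9.81 / 1000 = 13.55742 kN/m³.
Let θ = 60° be the plate's angle to the horizontal; measure y along the incline from where the plane meets the free surface. Vertical depth h = y·sinθ with sinθ = 0.866025.
With the apex down, the centroid sits h/3 = 3.81/3 = 1.27 m below the base (the top edge), so y_c = 1.27 m and h_c = 1.27 × 0.866025 = 1.09985 m.
A = ½ × 2.35 × 3.81 = 4.47675 m².
Resultant F = γ·h_c·A = 13.55742 × 1.09985 × 4.47675 = 66.7534 kN.

F ≈ 66.75 kN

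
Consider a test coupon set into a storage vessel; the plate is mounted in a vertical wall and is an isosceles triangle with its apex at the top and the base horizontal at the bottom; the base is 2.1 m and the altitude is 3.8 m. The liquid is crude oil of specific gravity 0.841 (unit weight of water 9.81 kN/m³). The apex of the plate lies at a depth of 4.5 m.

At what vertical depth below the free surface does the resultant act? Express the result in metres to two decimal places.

γ = 0.841 × 9.81 = 8.25021 kN/m³.
With the apex up, the centroid sits 2h/3 = 2 × 3.8/3 = 2.53333 m below the apex, so the centroid depth is h_c = 4.5 + 2.53333 = 7.03333 m.
A = ½ × 2.1 × 3.8 = 3.99 m².
Resultant F = γ·h_c·A = 8.25021 × 7.03333 × 3.99 = 231.526 kN.
I_c = b·h³/36 = 2.1 × 3.8³/36 = 3.20087 m⁴.
Centre of pressure: y_p = y_c + I_c/(y_c·A) = 7.03333 + 3.20087/(7.03333 × 3.99) = 7.03333 + 0.11406 = 7.14739 m along the plane.

h_p = 7.15 m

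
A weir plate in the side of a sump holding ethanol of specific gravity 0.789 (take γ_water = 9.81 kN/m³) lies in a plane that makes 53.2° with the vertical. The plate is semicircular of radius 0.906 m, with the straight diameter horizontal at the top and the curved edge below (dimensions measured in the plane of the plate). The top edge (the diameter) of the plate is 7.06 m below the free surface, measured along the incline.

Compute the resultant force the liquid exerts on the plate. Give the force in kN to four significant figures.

γ = 0.789 × 9.81 = 7.74009 kN/m³.
The plate makes 53.2° with the vertical, i.e. θ = 90° − 53.2° = 36.8° to the horizontal. Measuring y along the incline from the free-surface line, vertical depth h = y·sinθ with sinθ = 0.599024.
The centroid of a semicircle lies 4r/(3π) = 0.384518 m from the diameter, here below the top edge, so y_c = 7.06 + 0.384518 = 7.44452 m and h_c = 7.44452 × 0.599024 = 4.45945 m.
A = πr²/2 = π × 0.906²/2 = 1.28937 m².
Resultant F = γ·h_c·A = 7.74009 × 4.45945 × 1.28937 = 44.5046 kN.

F ≈ 44.50 kN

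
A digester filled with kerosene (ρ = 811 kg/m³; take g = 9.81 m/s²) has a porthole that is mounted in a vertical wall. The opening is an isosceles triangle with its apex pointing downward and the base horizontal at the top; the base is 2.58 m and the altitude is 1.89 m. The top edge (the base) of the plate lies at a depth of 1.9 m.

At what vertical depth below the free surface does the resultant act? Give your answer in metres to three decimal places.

h_p = 2.608 m

γ = ρg = 811 × 9.81 / 1000 = 7.95591 kN/m³.
With the apex down, the centroid sits h/3 = 1.89/3 = 0.63 m below the base (the top edge), so the centroid depth is h_c = 1.9 + 0.63 = 2.53 m.
A = ½ × 2.58 × 1.89 = 2.4381 m².
Resultant F = γ·h_c·A = 7.95591 × 2.53 × 2.4381 = 49.0752 kN.
I_c = b·h³/36 = 2.58 × 1.89³/36 = 0.483841 m⁴.
Centre of pressure: y_p = y_c + I_c/(y_c·A) = 2.53 + 0.483841/(2.53 × 2.4381) = 2.53 + 0.0784387 = 2.60844 m along the plane.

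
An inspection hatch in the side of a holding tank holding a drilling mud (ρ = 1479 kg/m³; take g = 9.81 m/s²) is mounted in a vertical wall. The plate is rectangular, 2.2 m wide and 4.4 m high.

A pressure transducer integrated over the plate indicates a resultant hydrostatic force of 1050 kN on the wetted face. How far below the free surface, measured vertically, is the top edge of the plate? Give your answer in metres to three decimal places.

d_top ≈ 5.276 m

γ = ρg = 1479 × 9.81 / 1000 = 14.50899 kN/m³.
A = 2.2 × 4.4 = 9.68 m².
From F = γ·h_c·A, the centroid depth is h_c = 1050/(14.50899 × 9.68) = 7.47613 m.
The centroid lies 4.4/2 = 2.2 m below the top edge, so the top edge sits at h_top = 7.47613 − 2.2 = 5.27613 m below the surface.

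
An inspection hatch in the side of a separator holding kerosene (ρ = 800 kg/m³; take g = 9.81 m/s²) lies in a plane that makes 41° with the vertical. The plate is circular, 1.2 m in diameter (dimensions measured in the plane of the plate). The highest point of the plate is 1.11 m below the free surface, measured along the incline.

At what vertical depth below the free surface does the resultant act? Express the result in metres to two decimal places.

γ = ρg = 800 × 9.81 / 1000 = 7.848 kN/m³.
The plate makes 41° with the vertical, i.e. θ = 90° − 41° = 49° to the horizontal. Measuring y along the incline from the free-surface line, vertical depth h = y·sinθ with sinθ = 0.754710.
The centroid is at the centre, 0.6 m below the top of the plate, so y_c = 1.11 + 0.6 = 1.71 m and h_c = 1.71 × 0.754710 = 1.29055 m.
A = π(0.6)² = 1.13097 m².
Resultant F = γ·h_c·A = 7.848 × 1.29055 × 1.13097 = 11.4547 kN.
I_c = πr⁴/4 = π × 0.6⁴/4 = 0.101788 m⁴.
Centre of pressure: y_p = y_c + I_c/(y_c·A) = 1.71 + 0.101788/(1.71 × 1.13097) = 1.71 + 0.0526319 = 1.76263 m along the plane.
Vertically, h_p = y_p·sinθ = 1.76263 × 0.754710 = 1.33027 m.

h_p = 1.33 m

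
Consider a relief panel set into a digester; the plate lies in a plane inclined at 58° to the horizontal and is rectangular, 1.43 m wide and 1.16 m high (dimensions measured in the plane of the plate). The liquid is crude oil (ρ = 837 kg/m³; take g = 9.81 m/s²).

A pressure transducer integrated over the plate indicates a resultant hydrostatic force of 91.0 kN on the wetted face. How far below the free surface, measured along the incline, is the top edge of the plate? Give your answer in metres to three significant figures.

y_top ≈ 7.30 m

γ = ρg = 837 × 9.81 / 1000 = 8.21097 kN/m³.
A = 1.43 × 1.16 = 1.6588 m².
From F = γ·h_c·A, the centroid depth is h_c = 91.0/(8.21097 × 1.6588) = 6.68118 m.
Let θ = 58° be the plate's angle to the horizontal; measure y along the incline from where the plane meets the free surface. Vertical depth h = y·sinθ with sinθ = 0.848048.
Along the incline, y_c = h_c/sinθ = 6.68118/0.848048 = 7.8783 m.
The centroid lies 1.16/2 = 0.58 m below the top edge, so the top edge sits at y_top = 7.8783 − 0.58 = 7.2983 m along the incline.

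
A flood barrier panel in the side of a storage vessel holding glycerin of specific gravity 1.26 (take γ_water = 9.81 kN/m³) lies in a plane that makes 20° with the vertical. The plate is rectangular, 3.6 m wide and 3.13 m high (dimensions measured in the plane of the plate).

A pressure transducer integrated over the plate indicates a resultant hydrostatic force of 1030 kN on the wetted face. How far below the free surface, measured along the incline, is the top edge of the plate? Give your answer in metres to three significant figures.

y_top ≈ 6.30 m

γ = 1.26 × 9.81 = 12.3606 kN/m³.
A = 3.6 × 3.13 = 11.268 m².
From F = γ·h_c·A, the centroid depth is h_c = 1030/(12.3606 × 11.268) = 7.39522 m.
The plate makes 20° with the vertical, i.e. θ = 90° − 20° = 70° to the horizontal. Measuring y along the incline from the free-surface line, vertical depth h = y·sinθ with sinθ = 0.939693.
Along the incline, y_c = h_c/sinθ = 7.39522/0.939693 = 7.86983 m.
The centroid lies 3.13/2 = 1.565 m below the top edge, so the top edge sits at y_top = 7.86983 − 1.565 = 6.30483 m along the incline.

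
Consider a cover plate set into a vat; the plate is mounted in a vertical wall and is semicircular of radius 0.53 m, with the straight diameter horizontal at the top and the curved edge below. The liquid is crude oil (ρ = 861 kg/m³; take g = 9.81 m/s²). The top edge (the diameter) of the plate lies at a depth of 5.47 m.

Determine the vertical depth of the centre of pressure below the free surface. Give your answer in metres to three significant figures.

h_p = 5.70 m

γ = ρg = 861 × 9.81 / 1000 = 8.44641 kN/m³.
The centroid of a semicircle lies 4r/(3π) = 0.224939 m from the diameter, here below the top edge, so the centroid depth is h_c = 5.47 + 0.224939 = 5.69494 m.
A = πr²/2 = π × 0.53²/2 = 0.441237 m².
Resultant F = γ·h_c·A = 8.44641 × 5.69494 × 0.441237 = 21.2243 kN.
I_c = (π/8 − 8/(9π))·r⁴ = 0.109757 × 0.53⁴ = 0.00866036 m⁴.
Centre of pressure: y_p = y_c + I_c/(y_c·A) = 5.69494 + 0.00866036/(5.69494 × 0.441237) = 5.69494 + 0.00344647 = 5.69839 m along the plane.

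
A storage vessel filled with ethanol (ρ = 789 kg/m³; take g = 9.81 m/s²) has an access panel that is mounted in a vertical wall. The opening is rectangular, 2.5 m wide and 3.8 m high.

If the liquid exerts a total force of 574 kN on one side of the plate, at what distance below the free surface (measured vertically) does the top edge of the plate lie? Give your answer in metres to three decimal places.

γ = ρg = 789 × 9.81 / 1000 = 7.74009 kN/m³.
A = 2.5 × 3.8 = 9.5 m².
From F = γ·h_c·A, the centroid depth is h_c = 574/(7.74009 × 9.5) = 7.80625 m.
The centroid lies 3.8/2 = 1.9 m below the top edge, so the top edge sits at h_top = 7.80625 − 1.9 = 5.90625 m below the surface.

d_top ≈ 5.906 m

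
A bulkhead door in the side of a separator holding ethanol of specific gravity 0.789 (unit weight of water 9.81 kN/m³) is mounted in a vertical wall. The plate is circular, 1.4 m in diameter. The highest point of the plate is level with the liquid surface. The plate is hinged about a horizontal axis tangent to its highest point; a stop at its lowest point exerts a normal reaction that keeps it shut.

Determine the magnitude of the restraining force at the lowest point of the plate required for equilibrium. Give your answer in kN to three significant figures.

P ≈ 5.21 kN

γ = 0.789 × 9.81 = 7.74009 kN/m³.
The centroid is at the centre, 0.7 m below the top of the plate, so the centroid depth is h_c = 0.7 m.
A = π(0.7)² = 1.53938 m².
Resultant F = γ·h_c·A = 7.74009 × 0.7 × 1.53938 = 8.34046 kN.
I_c = πr⁴/4 = π × 0.7⁴/4 = 0.188574 m⁴.
Centre of pressure: y_p = y_c + I_c/(y_c·A) = 0.7 + 0.188574/(0.7 × 1.53938) = 0.7 + 0.175 = 0.875 m along the plane.
The resultant acts 0.7 + 0.175 = 0.875 m (along the plate) below the hinge at the top edge, so the moment about the hinge is M = F × 0.875 = 8.34046 × 0.875 = 7.2979 kN·m.
A normal force at the bottom, 1.4 m from the hinge, must supply this moment: P = 7.2979/1.4 = 5.21279 kN.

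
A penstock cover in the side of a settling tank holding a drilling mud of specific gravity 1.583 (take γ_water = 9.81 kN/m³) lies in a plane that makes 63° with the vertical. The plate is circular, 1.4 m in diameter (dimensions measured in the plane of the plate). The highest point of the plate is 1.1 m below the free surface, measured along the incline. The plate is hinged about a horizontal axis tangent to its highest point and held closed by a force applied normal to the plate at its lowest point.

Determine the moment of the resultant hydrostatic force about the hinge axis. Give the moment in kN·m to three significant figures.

γ = 1.583 × 9.81 = 15.52923 kN/m³.
The plate makes 63° with the vertical, i.e. θ = 90° − 63° = 27° to the horizontal. Measuring y along the incline from the free-surface line, vertical depth h = y·sinθ with sinθ = 0.453990.
The centroid is at the centre, 0.7 m below the top of the plate, so y_c = 1.1 + 0.7 = 1.8 m and h_c = 1.8 × 0.453990 = 0.817182 m.
A = π(0.7)² = 1.53938 m².
Resultant F = γ·h_c·A = 15.52923 × 0.817182 × 1.53938 = 19.5351 kN.
I_c = πr⁴/4 = π × 0.7⁴/4 = 0.188574 m⁴.
Centre of pressure: y_p = y_c + I_c/(y_c·A) = 1.8 + 0.188574/(1.8 × 1.53938) = 1.8 + 0.0680555 = 1.86806 m along the plane.
The resultant acts 0.7 + 0.0680555 = 0.768056 m (along the plate) below the hinge at the top edge, so the moment about the hinge is M = F × 0.768056 = 19.5351 × 0.768056 = 15.0041 kN·m.

M ≈ 15.0 kN·m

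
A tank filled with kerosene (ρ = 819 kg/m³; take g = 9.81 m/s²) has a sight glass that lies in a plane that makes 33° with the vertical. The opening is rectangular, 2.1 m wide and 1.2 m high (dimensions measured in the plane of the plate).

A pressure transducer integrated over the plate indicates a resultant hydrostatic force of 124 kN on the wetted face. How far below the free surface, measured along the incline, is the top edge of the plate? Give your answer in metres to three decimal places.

γ = ρg = 819 × 9.81 / 1000 = 8.03439 kN/m³.
A = 2.1 × 1.2 = 2.52 m².
From F = γ·h_c·A, the centroid depth is h_c = 124/(8.03439 × 2.52) = 6.12447 m.
The plate makes 33° with the vertical, i.e. θ = 90° − 33° = 57° to the horizontal. Measuring y along the incline from the free-surface line, vertical depth h = y·sinθ with sinθ = 0.838671.
Along the incline, y_c = h_c/sinθ = 6.12447/0.838671 = 7.30259 m.
The centroid lies 1.2/2 = 0.6 m below the top edge, so the top edge sits at y_top = 7.30259 − 0.6 = 6.70259 m along the incline.

y_top ≈ 6.703 m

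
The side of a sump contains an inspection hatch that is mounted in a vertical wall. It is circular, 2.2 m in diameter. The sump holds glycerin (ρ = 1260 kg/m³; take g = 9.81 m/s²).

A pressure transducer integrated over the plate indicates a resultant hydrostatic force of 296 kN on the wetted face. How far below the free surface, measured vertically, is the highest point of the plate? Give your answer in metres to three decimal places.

γ = ρg = 1260 × 9.81 / 1000 = 12.3606 kN/m³.
A = π(1.1)² = 3.80133 m².
From F = γ·h_c·A, the centroid depth is h_c = 296/(12.3606 × 3.80133) = 6.29965 m.
The centroid is at the centre, 1.1 m below the top of the plate, so the highest point sits at h_top = 6.29965 − 1.1 = 5.19965 m below the surface.

d_top ≈ 5.200 m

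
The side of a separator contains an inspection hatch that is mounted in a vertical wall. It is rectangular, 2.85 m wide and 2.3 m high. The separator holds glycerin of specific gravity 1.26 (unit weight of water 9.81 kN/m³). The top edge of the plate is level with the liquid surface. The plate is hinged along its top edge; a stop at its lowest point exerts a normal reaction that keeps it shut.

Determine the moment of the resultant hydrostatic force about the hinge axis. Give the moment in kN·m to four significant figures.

M ≈ 142.9 kN·m

γ = 1.26 × 9.81 = 12.3606 kN/m³.
The centroid lies 2.3/2 = 1.15 m below the top edge, so the centroid depth is h_c = 1.15 m.
A = 2.85 × 2.3 = 6.555 m².
Resultant F = γ·h_c·A = 12.3606 × 1.15 × 6.555 = 93.1773 kN.
I_c = b·h³/12 = 2.85 × 2.3³/12 = 2.88966 m⁴.
Centre of pressure: y_p = y_c + I_c/(y_c·A) = 1.15 + 2.88966/(1.15 × 6.555) = 1.15 + 0.383333 = 1.53333 m along the plane.
The resultant acts 1.15 + 0.383333 = 1.53333 m (along the plate) below the hinge at the top edge, so the moment about the hinge is M = F × 1.53333 = 93.1773 × 1.53333 = 142.872 kN·m.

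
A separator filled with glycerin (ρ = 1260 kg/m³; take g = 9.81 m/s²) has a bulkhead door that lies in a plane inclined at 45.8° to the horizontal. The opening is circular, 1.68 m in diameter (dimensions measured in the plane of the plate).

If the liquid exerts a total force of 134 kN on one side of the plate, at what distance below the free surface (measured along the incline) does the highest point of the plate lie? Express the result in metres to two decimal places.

y_top ≈ 5.98 m

γ = ρg = 1260 × 9.81 / 1000 = 12.3606 kN/m³.
A = π(0.84)² = 2.21671 m².
From F = γ·h_c·A, the centroid depth is h_c = 134/(12.3606 × 2.21671) = 4.89053 m.
Let θ = 45.8° be the plate's angle to the horizontal; measure y along the incline from where the plane meets the free surface. Vertical depth h = y·sinθ with sinθ = 0.716911.
Along the incline, y_c = h_c/sinθ = 4.89053/0.716911 = 6.82167 m.
The centroid is at the centre, 0.84 m below the top of the plate, so the highest point sits at y_top = 6.82167 − 0.84 = 5.98167 m along the incline.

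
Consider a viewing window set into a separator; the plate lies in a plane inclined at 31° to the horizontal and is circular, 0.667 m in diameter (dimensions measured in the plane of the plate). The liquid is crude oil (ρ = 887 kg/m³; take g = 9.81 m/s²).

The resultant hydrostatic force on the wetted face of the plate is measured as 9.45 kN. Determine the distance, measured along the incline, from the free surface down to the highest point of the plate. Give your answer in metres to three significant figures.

γ = ρg = 887 × 9.81 / 1000 = 8.70147 kN/m³.
A = π(0.3335)² = 0.349415 m².
From F = γ·h_c·A, the centroid depth is h_c = 9.45/(8.70147 × 0.349415) = 3.10812 m.
Let θ = 31° be the plate's angle to the horizontal; measure y along the incline from where the plane meets the free surface. Vertical depth h = y·sinθ with sinθ = 0.515038.
Along the incline, y_c = h_c/sinθ = 3.10812/0.515038 = 6.03474 m.
The centroid is at the centre, 0.3335 m below the top of the plate, so the highest point sits at y_top = 6.03474 − 0.3335 = 5.70124 m along the incline.

y_top ≈ 5.70 m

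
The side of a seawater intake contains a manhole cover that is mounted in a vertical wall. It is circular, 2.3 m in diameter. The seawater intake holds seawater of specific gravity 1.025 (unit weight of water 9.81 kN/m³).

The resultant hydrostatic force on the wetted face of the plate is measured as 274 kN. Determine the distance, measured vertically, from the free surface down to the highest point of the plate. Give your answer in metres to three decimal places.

d_top ≈ 5.409 m

γ = 1.025 × 9.81 = 10.05525 kN/m³.
A = π(1.15)² = 4.15476 m².
From F = γ·h_c·A, the centroid depth is h_c = 274/(10.05525 × 4.15476) = 6.55861 m.
The centroid is at the centre, 1.15 m below the top of the plate, so the highest point sits at h_top = 6.55861 − 1.15 = 5.40861 m below the surface.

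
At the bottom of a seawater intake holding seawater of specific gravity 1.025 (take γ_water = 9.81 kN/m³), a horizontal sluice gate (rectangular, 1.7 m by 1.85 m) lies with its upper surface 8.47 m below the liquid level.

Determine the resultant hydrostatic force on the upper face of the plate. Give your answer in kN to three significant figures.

F ≈ 268 kN

γ = 1.025 × 9.81 = 10.05525 kN/m³.
The plate is horizontal, so pressure is uniform at p = γ·h = 10.05525 × 8.47 = 85.168 kN/m².
A = 1.7 × 1.85 = 3.145 m².
F = p·A = 85.168 × 3.145 = 267.853 kN.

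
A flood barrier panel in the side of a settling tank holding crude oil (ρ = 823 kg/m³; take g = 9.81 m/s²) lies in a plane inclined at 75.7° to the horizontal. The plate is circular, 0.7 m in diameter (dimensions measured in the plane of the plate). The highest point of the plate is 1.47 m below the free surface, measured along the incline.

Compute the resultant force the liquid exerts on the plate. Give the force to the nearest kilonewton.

F ≈ 5 kN

γ = ρg = 823 × 9.81 / 1000 = 8.07363 kN/m³.
Let θ = 75.7° be the plate's angle to the horizontal; measure y along the incline from where the plane meets the free surface. Vertical depth h = y·sinθ with sinθ = 0.969016.
The centroid is at the centre, 0.35 m below the top of the plate, so y_c = 1.47 + 0.35 = 1.82 m and h_c = 1.82 × 0.969016 = 1.76361 m.
A = π(0.35)² = 0.384845 m².
Resultant F = γ·h_c·A = 8.07363 × 1.76361 × 0.384845 = 5.47971 kN.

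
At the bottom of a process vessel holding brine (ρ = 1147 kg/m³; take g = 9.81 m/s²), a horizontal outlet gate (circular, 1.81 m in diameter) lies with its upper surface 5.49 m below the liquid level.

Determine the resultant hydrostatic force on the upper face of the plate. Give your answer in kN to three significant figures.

γ = ρg = 1147 × 9.81 / 1000 = 11.25207 kN/m³.
The plate is horizontal, so pressure is uniform at p = γ·h = 11.25207 × 5.49 = 61.7739 kN/m².
A = π(0.905)² = 2.57304 m².
F = p·A = 61.7739 × 2.57304 = 158.947 kN.

F ≈ 159 kN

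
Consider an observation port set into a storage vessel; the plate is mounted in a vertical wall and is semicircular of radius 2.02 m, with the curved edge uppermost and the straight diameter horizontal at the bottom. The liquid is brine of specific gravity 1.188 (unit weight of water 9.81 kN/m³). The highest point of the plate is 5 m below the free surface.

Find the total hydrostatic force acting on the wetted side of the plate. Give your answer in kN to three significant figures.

γ = 1.188 × 9.81 = 11.65428 kN/m³.
The centroid lies 4r/(3π) = 0.857315 m above the diameter, so r − 4r/(3π) = 2.02 − 0.857315 = 1.16268 m below the topmost point, so the centroid depth is h_c = 5 + 1.16268 = 6.16268 m.
A = πr²/2 = π × 2.02²/2 = 6.40948 m².
Resultant F = γ·h_c·A = 11.65428 × 6.16268 × 6.40948 = 460.339 kN.

F ≈ 460 kN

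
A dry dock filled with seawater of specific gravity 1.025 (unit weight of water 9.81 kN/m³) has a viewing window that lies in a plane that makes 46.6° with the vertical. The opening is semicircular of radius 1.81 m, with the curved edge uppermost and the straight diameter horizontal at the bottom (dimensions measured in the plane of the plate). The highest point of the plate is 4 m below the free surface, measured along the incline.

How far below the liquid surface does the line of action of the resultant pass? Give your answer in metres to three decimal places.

h_p = 3.495 m

γ = 1.025 × 9.81 = 10.05525 kN/m³.
The plate makes 46.6° with the vertical, i.e. θ = 90° − 46.6° = 43.4° to the horizontal. Measuring y along the incline from the free-surface line, vertical depth h = y·sinθ with sinθ = 0.687088.
The centroid lies 4r/(3π) = 0.768188 m above the diameter, so r − 4r/(3π) = 1.81 − 0.768188 = 1.04181 m below the topmost point, so y_c = 4 + 1.04181 = 5.04181 m and h_c = 5.04181 × 0.687088 = 3.46417 m.
A = πr²/2 = π × 1.81²/2 = 5.14609 m².
Resultant F = γ·h_c·A = 10.05525 × 3.46417 × 5.14609 = 179.254 kN.
I_c = (π/8 − 8/(9π))·r⁴ = 0.109757 × 1.81⁴ = 1.178 m⁴.
Centre of pressure: y_p = y_c + I_c/(y_c·A) = 5.04181 + 1.178/(5.04181 × 5.14609) = 5.04181 + 0.0454027 = 5.08721 m along the plane.
Vertically, h_p = y_p·sinθ = 5.08721 × 0.687088 = 3.49536 m.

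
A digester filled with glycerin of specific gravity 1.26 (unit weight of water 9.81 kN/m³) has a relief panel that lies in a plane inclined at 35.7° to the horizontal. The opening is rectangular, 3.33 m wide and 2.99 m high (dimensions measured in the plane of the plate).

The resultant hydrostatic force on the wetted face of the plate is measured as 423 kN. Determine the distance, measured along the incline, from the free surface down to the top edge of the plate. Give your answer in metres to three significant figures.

y_top ≈ 4.39 m

γ = 1.26 × 9.81 = 12.3606 kN/m³.
A = 3.33 × 2.99 = 9.9567 m².
From F = γ·h_c·A, the centroid depth is h_c = 423/(12.3606 × 9.9567) = 3.43705 m.
Let θ = 35.7° be the plate's angle to the horizontal; measure y along the incline from where the plane meets the free surface. Vertical depth h = y·sinθ with sinθ = 0.583541.
Along the incline, y_c = h_c/sinθ = 3.43705/0.583541 = 5.88999 m.
The centroid lies 2.99/2 = 1.495 m below the top edge, so the top edge sits at y_top = 5.88999 − 1.495 = 4.39499 m along the incline.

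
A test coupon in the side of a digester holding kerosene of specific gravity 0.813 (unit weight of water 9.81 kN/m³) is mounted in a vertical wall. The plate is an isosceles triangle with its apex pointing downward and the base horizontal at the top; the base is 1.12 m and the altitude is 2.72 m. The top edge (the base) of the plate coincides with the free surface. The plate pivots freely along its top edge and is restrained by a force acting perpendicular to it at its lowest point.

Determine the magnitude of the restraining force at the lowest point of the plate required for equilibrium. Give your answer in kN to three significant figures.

γ = 0.813 × 9.81 = 7.97553 kN/m³.
With the apex down, the centroid sits h/3 = 2.72/3 = 0.906667 m below the base (the top edge), so the centroid depth is h_c = 0.906667 m.
A = ½ × 1.12 × 2.72 = 1.5232 m².
Resultant F = γ·h_c·A = 7.97553 × 0.906667 × 1.5232 = 11.0145 kN.
I_c = b·h³/36 = 1.12 × 2.72³/36 = 0.626069 m⁴.
Centre of pressure: y_p = y_c + I_c/(y_c·A) = 0.906667 + 0.626069/(0.906667 × 1.5232) = 0.906667 + 0.453333 = 1.36 m along the plane.
The resultant acts 0.906667 + 0.453333 = 1.36 m (along the plate) below the hinge at the top edge, so the moment about the hinge is M = F × 1.36 = 11.0145 × 1.36 = 14.9797 kN·m.
A normal force at the bottom, 2.72 m from the hinge, must supply this moment: P = 14.9797/2.72 = 5.50724 kN.

P ≈ 5.51 kN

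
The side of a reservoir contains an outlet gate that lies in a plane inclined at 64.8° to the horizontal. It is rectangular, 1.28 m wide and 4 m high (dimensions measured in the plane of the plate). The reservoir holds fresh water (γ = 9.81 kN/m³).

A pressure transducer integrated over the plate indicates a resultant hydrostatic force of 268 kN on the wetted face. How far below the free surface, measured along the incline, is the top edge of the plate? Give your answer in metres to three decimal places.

y_top ≈ 3.897 m

γ = 9.81 kN/m³.
A = 1.28 × 4 = 5.12 m².
From F = γ·h_c·A, the centroid depth is h_c = 268/(9.81 × 5.12) = 5.33575 m.
Let θ = 64.8° be the plate's angle to the horizontal; measure y along the incline from where the plane meets the free surface. Vertical depth h = y·sinθ with sinθ = 0.904827.
Along the incline, y_c = h_c/sinθ = 5.33575/0.904827 = 5.89698 m.
The centroid lies 4/2 = 2 m below the top edge, so the top edge sits at y_top = 5.89698 − 2 = 3.89698 m along the incline.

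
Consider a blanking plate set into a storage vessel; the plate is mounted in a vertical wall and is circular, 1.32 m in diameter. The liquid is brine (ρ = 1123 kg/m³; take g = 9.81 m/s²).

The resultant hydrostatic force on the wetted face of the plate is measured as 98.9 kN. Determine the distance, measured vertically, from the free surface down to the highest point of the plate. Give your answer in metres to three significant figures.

γ = ρg = 1123 × 9.81 / 1000 = 11.01663 kN/m³.
A = π(0.66)² = 1.36848 m².
From F = γ·h_c·A, the centroid depth is h_c = 98.9/(11.01663 × 1.36848) = 6.56008 m.
The centroid is at the centre, 0.66 m below the top of the plate, so the highest point sits at h_top = 6.56008 − 0.66 = 5.90008 m below the surface.

d_top ≈ 5.90 m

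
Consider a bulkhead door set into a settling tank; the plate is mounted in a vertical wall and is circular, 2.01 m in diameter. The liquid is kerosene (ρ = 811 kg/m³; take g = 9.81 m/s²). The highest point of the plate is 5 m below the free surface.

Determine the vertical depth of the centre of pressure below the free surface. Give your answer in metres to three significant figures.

γ = ρg = 811 × 9.81 / 1000 = 7.95591 kN/m³.
The centroid is at the centre, 1.005 m below the top of the plate, so the centroid depth is h_c = 5 + 1.005 = 6.005 m.
A = π(1.005)² = 3.17309 m².
Resultant F = γ·h_c·A = 7.95591 × 6.005 × 3.17309 = 151.595 kN.
I_c = πr⁴/4 = π × 1.005⁴/4 = 0.801224 m⁴.
Centre of pressure: y_p = y_c + I_c/(y_c·A) = 6.005 + 0.801224/(6.005 × 3.17309) = 6.005 + 0.0420493 = 6.04705 m along the plane.

h_p = 6.05 m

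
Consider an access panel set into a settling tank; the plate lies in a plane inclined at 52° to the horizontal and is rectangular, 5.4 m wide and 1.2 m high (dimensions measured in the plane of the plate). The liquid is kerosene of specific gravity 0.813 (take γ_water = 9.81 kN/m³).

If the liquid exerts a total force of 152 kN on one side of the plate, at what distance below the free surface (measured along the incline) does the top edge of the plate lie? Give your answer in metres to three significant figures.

γ = 0.813 × 9.81 = 7.97553 kN/m³.
A = 5.4 × 1.2 = 6.48 m².
From F = γ·h_c·A, the centroid depth is h_c = 152/(7.97553 × 6.48) = 2.94109 m.
Let θ = 52° be the plate's angle to the horizontal; measure y along the incline from where the plane meets the free surface. Vertical depth h = y·sinθ with sinθ = 0.788011.
Along the incline, y_c = h_c/sinθ = 2.94109/0.788011 = 3.7323 m.
The centroid lies 1.2/2 = 0.6 m below the top edge, so the top edge sits at y_top = 3.7323 − 0.6 = 3.1323 m along the incline.

y_top ≈ 3.13 m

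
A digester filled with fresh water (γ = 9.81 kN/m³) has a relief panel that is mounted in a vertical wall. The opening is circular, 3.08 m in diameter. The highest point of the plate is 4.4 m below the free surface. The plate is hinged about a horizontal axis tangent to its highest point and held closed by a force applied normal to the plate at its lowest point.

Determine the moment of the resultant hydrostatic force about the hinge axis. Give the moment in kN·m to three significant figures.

M ≈ 712 kN·m

γ = 9.81 kN/m³.
The centroid is at the centre, 1.54 m below the top of the plate, so the centroid depth is h_c = 4.4 + 1.54 = 5.94 m.
A = π(1.54)² = 7.4506 m².
Resultant F = γ·h_c·A = 9.81 × 5.94 × 7.4506 = 434.157 kN.
I_c = πr⁴/4 = π × 1.54⁴/4 = 4.41746 m⁴.
Centre of pressure: y_p = y_c + I_c/(y_c·A) = 5.94 + 4.41746/(5.94 × 7.4506) = 5.94 + 0.0998148 = 6.03981 m along the plane.
The resultant acts 1.54 + 0.0998148 = 1.63981 m (along the plate) below the hinge at the top edge, so the moment about the hinge is M = F × 1.63981 = 434.157 × 1.63981 = 711.935 kN·m.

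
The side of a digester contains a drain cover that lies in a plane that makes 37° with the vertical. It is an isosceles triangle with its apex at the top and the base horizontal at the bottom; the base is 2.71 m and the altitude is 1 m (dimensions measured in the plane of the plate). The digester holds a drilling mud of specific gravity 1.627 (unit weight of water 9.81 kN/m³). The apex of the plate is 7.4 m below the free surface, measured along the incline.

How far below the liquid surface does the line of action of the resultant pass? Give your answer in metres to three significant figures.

γ = 1.627 × 9.81 = 15.96087 kN/m³.
The plate makes 37° with the vertical, i.e. θ = 90° − 37° = 53° to the horizontal. Measuring y along the incline from the free-surface line, vertical depth h = y·sinθ with sinθ = 0.798636.
With the apex up, the centroid sits 2h/3 = 2 × 1/3 = 0.666667 m below the apex, so y_c = 7.4 + 0.666667 = 8.06667 m and h_c = 8.06667 × 0.798636 = 6.44233 m.
A = ½ × 2.71 × 1 = 1.355 m².
Resultant F = γ·h_c·A = 15.96087 × 6.44233 × 1.355 = 139.328 kN.
I_c = b·h³/36 = 2.71 × 1³/36 = 0.0752778 m⁴.
Centre of pressure: y_p = y_c + I_c/(y_c·A) = 8.06667 + 0.0752778/(8.06667 × 1.355) = 8.06667 + 0.00688705 = 8.07356 m along the plane.
Vertically, h_p = y_p·sinθ = 8.07356 × 0.798636 = 6.44784 m.

h_p = 6.45 m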